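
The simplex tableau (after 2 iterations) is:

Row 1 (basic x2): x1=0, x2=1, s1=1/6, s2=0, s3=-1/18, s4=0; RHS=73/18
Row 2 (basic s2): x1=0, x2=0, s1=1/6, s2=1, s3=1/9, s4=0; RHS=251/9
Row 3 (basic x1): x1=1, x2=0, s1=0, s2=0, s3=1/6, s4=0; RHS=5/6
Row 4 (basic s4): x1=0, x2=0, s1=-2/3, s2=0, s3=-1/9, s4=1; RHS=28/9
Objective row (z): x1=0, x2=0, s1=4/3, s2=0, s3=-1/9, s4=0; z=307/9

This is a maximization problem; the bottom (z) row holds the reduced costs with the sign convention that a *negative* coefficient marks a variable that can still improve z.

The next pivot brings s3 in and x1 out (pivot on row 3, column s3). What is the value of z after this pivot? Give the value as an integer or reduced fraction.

Minimum ratio for s3: (5/6)/(1/6) = 5.
z changes by −(z-row coeff of s3)·ratio = −(-1/9)·5 = 5/9.
New z = 307/9 + (5/9) = 104/3.

104/3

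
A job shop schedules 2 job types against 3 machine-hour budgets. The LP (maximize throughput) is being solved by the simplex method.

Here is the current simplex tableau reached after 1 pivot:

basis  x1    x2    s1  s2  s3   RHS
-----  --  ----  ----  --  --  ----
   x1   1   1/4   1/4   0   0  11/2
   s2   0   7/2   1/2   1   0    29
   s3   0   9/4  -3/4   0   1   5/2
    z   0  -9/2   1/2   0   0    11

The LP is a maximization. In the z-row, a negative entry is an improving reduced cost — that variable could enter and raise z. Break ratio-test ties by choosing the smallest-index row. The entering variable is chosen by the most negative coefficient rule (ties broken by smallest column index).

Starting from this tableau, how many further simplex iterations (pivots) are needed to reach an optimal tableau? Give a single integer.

pivot: x2 in, s3 out → z = 16
pivot: s1 in, s2 out → z = 466/15
No improving column remains; optimal.

2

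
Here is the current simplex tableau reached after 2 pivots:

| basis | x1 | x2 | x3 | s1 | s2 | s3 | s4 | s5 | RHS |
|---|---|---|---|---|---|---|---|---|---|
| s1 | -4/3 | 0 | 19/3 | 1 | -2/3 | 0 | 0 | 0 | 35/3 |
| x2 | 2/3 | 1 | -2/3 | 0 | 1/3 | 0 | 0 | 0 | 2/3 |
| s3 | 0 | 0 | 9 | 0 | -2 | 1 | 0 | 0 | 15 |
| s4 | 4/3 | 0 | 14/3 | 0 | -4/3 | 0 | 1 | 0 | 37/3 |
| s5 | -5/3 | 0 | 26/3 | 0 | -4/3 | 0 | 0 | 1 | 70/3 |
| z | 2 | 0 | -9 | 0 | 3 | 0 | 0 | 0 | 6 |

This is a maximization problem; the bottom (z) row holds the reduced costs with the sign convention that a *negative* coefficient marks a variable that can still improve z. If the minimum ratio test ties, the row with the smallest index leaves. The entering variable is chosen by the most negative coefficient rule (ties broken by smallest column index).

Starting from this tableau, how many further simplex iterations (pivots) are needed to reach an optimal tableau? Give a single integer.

pivot: x3 in, s3 out → z = 21
No improving column remains; optimal.

1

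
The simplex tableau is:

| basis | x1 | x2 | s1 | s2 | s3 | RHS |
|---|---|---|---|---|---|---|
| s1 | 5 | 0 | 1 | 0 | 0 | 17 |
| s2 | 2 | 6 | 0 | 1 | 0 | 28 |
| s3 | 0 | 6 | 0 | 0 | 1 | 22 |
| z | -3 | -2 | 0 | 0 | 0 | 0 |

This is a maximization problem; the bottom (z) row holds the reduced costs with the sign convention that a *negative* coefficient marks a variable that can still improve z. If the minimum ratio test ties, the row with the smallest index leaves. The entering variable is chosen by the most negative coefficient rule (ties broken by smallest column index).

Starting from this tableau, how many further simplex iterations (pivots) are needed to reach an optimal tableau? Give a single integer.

pivot: x1 in, s1 out → z = 51/5
pivot: x2 in, s2 out → z = 259/15
No improving column remains; optimal.

2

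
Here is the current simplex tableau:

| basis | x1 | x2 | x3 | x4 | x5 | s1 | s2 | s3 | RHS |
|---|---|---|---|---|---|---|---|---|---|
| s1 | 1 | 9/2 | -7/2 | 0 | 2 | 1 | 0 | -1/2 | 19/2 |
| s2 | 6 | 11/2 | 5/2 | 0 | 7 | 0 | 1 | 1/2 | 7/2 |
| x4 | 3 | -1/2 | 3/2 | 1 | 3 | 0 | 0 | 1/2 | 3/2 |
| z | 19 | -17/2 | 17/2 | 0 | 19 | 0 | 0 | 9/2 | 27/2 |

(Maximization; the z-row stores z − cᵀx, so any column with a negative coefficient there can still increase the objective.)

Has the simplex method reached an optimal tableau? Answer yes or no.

no

Column x2 has objective-row coefficient -17/2, which is negative; an improving pivot exists, so not yet optimal.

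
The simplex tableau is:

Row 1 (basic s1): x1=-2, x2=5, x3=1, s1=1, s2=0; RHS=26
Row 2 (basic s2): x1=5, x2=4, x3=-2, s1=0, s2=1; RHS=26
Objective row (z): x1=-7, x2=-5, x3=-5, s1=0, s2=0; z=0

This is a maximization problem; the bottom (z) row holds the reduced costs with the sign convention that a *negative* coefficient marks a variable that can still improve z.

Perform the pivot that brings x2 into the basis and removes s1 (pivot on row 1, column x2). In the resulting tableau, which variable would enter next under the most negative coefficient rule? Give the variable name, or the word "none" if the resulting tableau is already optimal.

Pivot element 5. New z-row = old z-row − (-5)·(row 1/5).
Updated z-row coefficients: x1: -9, x2: 0, x3: -4, s1: 1, s2: 0.
The most negative is -9 in column x1, so x1 would enter next.

x1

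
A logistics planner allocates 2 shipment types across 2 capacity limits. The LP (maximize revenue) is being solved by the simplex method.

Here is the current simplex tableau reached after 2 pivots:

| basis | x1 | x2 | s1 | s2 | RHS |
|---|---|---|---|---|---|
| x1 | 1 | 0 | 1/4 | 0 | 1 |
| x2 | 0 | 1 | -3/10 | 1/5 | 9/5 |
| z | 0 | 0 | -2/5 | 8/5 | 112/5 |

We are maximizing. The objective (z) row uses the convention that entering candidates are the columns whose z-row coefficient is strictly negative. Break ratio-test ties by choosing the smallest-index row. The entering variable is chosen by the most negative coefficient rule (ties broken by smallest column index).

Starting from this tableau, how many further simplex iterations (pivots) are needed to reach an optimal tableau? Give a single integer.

pivot: s1 in, x1 out → z = 24
No improving column remains; optimal.

1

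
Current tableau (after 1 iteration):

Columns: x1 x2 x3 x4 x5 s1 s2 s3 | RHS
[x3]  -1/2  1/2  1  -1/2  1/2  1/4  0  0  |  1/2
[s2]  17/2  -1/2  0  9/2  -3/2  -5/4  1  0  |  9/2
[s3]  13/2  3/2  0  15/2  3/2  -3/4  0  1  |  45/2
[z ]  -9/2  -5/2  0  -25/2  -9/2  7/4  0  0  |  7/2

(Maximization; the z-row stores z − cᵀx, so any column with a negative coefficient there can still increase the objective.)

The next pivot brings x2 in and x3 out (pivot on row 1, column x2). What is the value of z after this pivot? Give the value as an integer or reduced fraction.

6

Minimum ratio for x2: (1/2)/(1/2) = 1.
z changes by −(z-row coeff of x2)·ratio = −(-5/2)·1 = 5/2.
New z = 7/2 + (5/2) = 6.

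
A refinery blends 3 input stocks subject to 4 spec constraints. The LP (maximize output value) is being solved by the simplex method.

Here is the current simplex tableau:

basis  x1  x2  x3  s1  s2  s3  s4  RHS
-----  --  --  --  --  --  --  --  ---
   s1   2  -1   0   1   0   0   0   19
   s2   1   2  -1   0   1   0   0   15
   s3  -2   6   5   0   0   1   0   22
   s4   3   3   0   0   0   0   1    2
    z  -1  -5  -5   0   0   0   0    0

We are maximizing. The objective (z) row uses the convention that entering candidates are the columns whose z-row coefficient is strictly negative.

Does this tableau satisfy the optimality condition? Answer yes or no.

Column x1 has objective-row coefficient -1, which is negative; an improving pivot exists, so not yet optimal.

no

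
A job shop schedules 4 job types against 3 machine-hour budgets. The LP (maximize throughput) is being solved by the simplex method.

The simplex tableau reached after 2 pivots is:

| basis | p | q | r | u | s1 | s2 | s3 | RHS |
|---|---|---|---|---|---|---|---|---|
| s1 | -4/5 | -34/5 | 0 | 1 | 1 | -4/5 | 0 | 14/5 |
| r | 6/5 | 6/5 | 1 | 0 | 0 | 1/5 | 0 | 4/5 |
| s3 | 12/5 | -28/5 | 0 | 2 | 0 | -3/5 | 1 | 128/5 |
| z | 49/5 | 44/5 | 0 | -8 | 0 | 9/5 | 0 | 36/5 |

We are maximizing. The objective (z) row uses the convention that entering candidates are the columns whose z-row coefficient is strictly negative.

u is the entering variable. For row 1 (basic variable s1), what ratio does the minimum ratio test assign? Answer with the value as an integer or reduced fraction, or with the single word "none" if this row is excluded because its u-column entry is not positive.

Ratio = RHS / (u entry) = (14/5) / 1 = 14/5.

14/5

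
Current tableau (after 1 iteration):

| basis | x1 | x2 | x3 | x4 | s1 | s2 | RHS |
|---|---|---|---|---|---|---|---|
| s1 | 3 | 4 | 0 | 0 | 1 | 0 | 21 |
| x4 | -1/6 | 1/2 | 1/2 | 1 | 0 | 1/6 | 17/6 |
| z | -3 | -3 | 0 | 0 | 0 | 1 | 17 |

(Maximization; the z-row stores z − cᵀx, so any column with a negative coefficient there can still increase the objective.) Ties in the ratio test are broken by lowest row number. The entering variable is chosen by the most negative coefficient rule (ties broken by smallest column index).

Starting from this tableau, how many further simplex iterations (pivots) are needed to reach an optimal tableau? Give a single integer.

1

pivot: x1 in, s1 out → z = 38
No improving column remains; optimal.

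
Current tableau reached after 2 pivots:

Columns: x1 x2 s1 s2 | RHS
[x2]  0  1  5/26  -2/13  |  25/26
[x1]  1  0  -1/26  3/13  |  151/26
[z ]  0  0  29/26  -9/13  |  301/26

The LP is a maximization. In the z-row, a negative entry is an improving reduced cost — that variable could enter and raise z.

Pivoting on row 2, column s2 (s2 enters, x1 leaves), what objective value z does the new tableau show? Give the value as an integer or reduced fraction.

29

Minimum ratio for s2: (151/26)/(3/13) = 151/6.
z changes by −(z-row coeff of s2)·ratio = −(-9/13)·(151/6) = 453/26.
New z = 301/26 + (453/26) = 29.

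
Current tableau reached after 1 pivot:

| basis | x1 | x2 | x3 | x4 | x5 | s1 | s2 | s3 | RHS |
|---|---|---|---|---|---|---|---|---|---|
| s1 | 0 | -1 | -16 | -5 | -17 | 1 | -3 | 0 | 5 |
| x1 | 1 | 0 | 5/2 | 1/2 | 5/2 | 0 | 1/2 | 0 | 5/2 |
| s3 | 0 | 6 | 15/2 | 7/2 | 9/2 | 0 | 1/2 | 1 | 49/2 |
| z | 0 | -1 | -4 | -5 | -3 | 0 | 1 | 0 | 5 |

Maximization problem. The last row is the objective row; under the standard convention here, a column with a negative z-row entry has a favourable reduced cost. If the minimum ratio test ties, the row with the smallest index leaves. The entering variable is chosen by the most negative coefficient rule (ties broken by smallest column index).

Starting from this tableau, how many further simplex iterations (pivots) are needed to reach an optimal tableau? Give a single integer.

2

pivot: x4 in, x1 out → z = 30
pivot: x2 in, s3 out → z = 187/6
No improving column remains; optimal.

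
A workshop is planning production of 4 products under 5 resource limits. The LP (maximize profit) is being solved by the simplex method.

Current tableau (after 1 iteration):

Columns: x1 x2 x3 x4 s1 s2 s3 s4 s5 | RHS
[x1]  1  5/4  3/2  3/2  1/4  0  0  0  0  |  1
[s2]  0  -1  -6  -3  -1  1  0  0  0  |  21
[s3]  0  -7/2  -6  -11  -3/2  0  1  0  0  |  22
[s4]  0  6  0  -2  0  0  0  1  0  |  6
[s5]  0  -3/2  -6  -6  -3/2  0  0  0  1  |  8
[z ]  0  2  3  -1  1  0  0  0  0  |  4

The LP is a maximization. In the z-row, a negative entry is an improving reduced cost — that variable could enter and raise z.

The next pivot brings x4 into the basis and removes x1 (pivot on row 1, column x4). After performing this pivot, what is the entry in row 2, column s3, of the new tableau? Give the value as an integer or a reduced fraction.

Pivot element is row 1, column x4: 3/2.
Normalize row 1: new (row 1, s3) = 0/(3/2) = 0.
row 2 ← row 2 − (-3)·(new row 1): 0 − (-3)·0 = 0.

0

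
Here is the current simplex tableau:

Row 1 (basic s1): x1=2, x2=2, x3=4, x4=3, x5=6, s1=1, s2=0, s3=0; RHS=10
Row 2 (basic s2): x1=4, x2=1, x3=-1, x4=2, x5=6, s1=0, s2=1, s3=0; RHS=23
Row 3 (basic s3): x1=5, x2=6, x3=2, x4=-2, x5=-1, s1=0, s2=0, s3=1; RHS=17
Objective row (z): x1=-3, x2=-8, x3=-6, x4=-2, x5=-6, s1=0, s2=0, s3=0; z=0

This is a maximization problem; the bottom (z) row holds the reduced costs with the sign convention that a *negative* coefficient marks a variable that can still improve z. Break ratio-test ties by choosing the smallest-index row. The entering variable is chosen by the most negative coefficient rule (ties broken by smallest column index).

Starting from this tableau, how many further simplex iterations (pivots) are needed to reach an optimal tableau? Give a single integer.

pivot: x2 in, s3 out → z = 68/3
pivot: x5 in, s1 out → z = 526/19
pivot: x4 in, x5 out → z = 310/11
No improving column remains; optimal.

3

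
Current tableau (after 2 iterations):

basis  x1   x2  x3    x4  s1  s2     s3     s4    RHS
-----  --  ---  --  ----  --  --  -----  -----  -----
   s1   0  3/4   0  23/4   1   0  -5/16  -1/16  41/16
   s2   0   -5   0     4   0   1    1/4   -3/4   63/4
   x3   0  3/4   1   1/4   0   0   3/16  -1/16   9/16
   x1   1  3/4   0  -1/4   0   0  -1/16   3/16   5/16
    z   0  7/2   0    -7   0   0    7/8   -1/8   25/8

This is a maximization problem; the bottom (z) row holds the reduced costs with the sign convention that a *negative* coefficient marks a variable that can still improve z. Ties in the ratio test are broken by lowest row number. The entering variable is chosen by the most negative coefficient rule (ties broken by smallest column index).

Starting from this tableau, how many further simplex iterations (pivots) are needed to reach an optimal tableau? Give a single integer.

2

pivot: x4 in, s1 out → z = 1149/184
pivot: s4 in, x1 out → z = 114/17
No improving column remains; optimal.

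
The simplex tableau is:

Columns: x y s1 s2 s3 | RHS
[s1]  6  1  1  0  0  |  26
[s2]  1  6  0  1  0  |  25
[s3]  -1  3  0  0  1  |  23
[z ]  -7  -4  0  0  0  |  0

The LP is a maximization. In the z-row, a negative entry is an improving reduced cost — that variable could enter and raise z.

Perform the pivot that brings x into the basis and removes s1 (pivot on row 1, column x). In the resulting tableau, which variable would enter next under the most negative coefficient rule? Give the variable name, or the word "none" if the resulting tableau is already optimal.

y

Pivot element 6. New z-row = old z-row − (-7)·(row 1/6).
Updated z-row coefficients: x: 0, y: -17/6, s1: 7/6, s2: 0, s3: 0.
The most negative is -17/6 in column y, so y would enter next.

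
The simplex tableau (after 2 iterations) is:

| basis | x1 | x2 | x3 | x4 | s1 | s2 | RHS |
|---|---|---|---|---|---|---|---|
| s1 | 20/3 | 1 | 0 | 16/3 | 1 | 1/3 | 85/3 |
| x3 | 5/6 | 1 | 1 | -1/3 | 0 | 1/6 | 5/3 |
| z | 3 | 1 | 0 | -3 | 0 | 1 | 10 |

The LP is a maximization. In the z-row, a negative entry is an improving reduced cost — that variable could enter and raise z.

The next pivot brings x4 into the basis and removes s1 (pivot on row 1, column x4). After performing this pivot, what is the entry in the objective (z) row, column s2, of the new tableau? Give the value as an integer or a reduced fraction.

19/16

Pivot element is row 1, column x4: 16/3.
Normalize row 1: new (row 1, s2) = (1/3)/(16/3) = 1/16.
z-row ← z-row − (-3)·(new row 1): 1 − (-3)·(1/16) = 19/16.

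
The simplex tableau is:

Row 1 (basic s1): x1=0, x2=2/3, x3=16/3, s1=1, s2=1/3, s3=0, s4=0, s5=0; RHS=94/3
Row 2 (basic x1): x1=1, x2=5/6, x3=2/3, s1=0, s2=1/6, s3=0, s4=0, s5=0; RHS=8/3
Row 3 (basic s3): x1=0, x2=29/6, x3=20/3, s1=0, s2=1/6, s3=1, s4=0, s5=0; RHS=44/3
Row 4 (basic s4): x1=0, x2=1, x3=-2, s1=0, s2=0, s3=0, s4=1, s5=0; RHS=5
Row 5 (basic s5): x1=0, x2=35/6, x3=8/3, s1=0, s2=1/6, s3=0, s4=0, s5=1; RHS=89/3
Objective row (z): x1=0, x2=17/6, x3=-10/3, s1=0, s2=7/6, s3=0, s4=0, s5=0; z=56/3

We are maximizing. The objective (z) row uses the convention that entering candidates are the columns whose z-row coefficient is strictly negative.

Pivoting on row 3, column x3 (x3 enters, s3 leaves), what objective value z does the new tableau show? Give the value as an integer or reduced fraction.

26

Minimum ratio for x3: (44/3)/(20/3) = 11/5.
z changes by −(z-row coeff of x3)·ratio = −(-10/3)·(11/5) = 22/3.
New z = 56/3 + (22/3) = 26.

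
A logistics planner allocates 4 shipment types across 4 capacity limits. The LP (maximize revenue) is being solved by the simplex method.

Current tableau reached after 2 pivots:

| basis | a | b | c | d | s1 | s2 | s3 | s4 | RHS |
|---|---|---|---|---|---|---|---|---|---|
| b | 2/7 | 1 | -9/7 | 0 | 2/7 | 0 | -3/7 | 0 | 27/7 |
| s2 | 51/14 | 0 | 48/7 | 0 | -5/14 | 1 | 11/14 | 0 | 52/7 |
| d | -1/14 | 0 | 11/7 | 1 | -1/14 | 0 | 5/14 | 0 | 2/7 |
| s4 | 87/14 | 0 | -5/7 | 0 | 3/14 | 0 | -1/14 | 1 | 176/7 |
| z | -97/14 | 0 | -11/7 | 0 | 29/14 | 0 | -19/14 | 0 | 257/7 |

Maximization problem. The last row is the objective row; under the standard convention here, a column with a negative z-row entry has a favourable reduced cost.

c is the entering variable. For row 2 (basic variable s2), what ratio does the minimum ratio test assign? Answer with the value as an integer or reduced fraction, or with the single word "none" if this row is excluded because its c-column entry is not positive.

13/12

Ratio = RHS / (c entry) = (52/7) / (48/7) = 13/12.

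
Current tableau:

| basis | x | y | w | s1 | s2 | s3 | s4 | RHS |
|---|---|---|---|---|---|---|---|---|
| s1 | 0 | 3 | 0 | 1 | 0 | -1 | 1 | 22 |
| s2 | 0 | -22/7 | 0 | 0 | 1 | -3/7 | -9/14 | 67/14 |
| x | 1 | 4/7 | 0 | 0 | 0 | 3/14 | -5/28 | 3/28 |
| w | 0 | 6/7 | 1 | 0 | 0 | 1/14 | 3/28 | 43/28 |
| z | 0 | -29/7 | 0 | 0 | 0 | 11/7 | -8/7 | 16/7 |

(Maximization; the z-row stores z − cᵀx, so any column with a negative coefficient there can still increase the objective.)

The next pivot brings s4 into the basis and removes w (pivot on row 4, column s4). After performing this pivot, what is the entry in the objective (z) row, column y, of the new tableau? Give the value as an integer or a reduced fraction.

5

Pivot element is row 4, column s4: 3/28.
Normalize row 4: new (row 4, y) = (6/7)/(3/28) = 8.
z-row ← z-row − (-8/7)·(new row 4): -29/7 − (-8/7)·8 = 5.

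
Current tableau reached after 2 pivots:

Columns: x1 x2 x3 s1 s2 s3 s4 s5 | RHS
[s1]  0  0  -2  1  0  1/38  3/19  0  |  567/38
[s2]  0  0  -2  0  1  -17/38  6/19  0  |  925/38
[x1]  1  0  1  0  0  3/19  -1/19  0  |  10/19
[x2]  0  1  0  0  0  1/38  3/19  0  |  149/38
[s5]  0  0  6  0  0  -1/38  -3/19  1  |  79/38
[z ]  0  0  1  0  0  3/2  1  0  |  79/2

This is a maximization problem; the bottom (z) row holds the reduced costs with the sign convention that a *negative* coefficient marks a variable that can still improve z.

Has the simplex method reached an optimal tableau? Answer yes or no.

No objective-row coefficient is strictly negative, so no entering variable exists; the tableau is optimal.

yes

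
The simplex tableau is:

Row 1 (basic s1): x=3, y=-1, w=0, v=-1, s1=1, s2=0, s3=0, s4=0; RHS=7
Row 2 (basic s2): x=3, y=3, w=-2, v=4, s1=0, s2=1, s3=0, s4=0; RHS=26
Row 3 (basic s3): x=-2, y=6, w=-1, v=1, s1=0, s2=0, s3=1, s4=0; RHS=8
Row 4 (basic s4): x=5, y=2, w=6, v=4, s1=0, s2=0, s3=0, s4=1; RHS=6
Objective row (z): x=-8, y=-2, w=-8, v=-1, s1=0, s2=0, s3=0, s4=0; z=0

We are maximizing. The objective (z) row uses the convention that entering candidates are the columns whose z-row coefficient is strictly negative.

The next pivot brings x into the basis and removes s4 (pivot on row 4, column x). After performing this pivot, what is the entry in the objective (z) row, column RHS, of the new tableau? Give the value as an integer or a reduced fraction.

Pivot element is row 4, column x: 5.
Normalize row 4: new (row 4, RHS) = 6/5 = 6/5.
z-row ← z-row − (-8)·(new row 4): 0 − (-8)·(6/5) = 48/5.

48/5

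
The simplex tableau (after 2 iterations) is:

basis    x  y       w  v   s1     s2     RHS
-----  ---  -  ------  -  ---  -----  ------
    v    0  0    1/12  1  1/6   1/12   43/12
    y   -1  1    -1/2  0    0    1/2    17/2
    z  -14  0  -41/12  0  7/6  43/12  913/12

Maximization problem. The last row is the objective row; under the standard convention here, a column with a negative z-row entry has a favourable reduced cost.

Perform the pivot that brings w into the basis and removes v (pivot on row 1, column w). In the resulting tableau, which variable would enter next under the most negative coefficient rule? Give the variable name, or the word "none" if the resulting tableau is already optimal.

x

Pivot element 1/12. New z-row = old z-row − (-41/12)·(row 1/(1/12)).
Updated z-row coefficients: x: -14, y: 0, w: 0, v: 41, s1: 8, s2: 7.
The most negative is -14 in column x, so x would enter next.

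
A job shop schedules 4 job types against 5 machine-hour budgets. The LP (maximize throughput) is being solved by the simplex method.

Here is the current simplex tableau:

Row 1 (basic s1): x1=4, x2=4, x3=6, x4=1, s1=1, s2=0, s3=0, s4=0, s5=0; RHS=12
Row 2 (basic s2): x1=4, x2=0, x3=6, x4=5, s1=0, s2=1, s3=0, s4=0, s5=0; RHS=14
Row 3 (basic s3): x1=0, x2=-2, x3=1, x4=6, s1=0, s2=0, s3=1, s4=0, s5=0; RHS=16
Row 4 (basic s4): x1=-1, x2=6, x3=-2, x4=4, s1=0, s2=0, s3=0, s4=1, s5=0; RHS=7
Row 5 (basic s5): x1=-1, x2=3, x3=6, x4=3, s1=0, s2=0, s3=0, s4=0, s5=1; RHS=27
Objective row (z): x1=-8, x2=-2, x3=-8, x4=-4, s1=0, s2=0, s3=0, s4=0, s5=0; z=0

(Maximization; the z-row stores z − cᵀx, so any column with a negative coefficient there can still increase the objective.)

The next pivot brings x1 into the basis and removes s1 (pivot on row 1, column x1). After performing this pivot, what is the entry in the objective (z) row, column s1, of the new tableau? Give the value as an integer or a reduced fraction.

2

Pivot element is row 1, column x1: 4.
Normalize row 1: new (row 1, s1) = 1/4 = 1/4.
z-row ← z-row − (-8)·(new row 1): 0 − (-8)·(1/4) = 2.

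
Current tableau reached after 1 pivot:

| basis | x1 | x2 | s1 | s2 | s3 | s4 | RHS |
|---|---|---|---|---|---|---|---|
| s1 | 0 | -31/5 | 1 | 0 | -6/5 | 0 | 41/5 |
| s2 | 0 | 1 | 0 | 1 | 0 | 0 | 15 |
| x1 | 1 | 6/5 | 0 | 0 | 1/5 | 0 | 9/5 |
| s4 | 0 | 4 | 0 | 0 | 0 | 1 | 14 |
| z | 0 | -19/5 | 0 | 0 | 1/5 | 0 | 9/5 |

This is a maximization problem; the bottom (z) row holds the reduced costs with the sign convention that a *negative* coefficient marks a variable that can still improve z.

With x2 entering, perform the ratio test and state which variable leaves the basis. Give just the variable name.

Ratios: row 1 (s1): entry -31/5 ≤ 0, skip; row 2 (s2): 15/1 = 15; row 3 (x1): (9/5)/(6/5) = 3/2; row 4 (s4): 14/4 = 7/2.
Minimum ratio 3/2 is in the x1 row, so x1 leaves.

x1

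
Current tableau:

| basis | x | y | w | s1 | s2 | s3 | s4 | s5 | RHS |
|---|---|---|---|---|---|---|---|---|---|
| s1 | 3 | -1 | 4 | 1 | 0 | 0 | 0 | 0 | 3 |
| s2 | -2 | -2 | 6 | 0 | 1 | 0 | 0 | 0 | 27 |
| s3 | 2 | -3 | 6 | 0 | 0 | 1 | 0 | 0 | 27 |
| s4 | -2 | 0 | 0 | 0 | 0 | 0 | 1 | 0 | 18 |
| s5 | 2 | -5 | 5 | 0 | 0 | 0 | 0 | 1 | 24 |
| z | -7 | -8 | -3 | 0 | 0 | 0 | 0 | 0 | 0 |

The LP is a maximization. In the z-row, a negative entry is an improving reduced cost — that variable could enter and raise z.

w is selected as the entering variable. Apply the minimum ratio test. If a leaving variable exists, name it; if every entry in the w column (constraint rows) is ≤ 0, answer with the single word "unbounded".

Ratios: row 1 (s1): 3/4 = 3/4; row 2 (s2): 27/6 = 9/2; row 3 (s3): 27/6 = 9/2; row 4 (s4): entry 0 ≤ 0, skip; row 5 (s5): 24/5 = 24/5.
Minimum ratio is in the s1 row, so s1 leaves.

s1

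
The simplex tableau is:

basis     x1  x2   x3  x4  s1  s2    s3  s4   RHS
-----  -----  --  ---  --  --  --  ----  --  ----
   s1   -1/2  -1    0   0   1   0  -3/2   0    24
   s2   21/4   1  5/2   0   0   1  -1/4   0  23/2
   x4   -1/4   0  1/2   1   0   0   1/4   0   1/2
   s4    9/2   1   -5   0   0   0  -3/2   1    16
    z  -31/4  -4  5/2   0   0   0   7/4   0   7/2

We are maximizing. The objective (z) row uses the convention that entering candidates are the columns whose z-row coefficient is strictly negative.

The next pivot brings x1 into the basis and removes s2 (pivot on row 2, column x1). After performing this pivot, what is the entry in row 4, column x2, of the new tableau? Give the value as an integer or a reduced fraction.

1/7

Pivot element is row 2, column x1: 21/4.
Normalize row 2: new (row 2, x2) = 1/(21/4) = 4/21.
row 4 ← row 4 − (9/2)·(new row 2): 1 − (9/2)·(4/21) = 1/7.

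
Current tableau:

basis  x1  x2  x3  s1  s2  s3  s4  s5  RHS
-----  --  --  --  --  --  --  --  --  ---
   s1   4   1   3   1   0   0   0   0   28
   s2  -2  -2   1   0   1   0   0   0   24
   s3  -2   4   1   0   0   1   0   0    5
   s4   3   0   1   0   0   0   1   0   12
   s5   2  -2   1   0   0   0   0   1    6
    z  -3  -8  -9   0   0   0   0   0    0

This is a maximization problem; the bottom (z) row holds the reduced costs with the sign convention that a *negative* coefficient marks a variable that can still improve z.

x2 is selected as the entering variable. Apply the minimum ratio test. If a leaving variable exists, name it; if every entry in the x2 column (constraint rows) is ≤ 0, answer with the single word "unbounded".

s3

Ratios: row 1 (s1): 28/1 = 28; row 2 (s2): entry -2 ≤ 0, skip; row 3 (s3): 5/4 = 5/4; row 4 (s4): entry 0 ≤ 0, skip; row 5 (s5): entry -2 ≤ 0, skip.
Minimum ratio is in the s3 row, so s3 leaves.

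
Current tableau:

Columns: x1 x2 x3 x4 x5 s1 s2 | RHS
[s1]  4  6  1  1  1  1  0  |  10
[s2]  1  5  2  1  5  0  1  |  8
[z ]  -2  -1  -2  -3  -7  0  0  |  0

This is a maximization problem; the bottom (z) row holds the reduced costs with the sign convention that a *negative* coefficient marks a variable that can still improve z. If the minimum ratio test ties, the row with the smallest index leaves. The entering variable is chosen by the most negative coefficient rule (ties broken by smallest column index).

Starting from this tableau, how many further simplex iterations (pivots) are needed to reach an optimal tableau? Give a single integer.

2

pivot: x5 in, s2 out → z = 56/5
pivot: x4 in, x5 out → z = 24
No improving column remains; optimal.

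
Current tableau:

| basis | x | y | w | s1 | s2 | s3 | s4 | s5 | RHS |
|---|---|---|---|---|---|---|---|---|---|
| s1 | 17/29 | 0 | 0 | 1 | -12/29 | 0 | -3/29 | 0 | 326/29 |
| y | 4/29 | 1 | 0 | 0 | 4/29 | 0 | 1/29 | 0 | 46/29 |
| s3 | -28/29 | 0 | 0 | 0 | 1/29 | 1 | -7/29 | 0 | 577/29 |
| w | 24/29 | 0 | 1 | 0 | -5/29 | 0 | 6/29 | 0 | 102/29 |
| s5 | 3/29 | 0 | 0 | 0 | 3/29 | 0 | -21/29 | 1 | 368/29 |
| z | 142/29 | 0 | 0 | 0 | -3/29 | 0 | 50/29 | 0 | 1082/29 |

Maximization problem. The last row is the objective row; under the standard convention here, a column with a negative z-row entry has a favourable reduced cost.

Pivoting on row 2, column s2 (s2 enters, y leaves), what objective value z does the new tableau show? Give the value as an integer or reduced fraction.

77/2

Minimum ratio for s2: (46/29)/(4/29) = 23/2.
z changes by −(z-row coeff of s2)·ratio = −(-3/29)·(23/2) = 69/58.
New z = 1082/29 + (69/58) = 77/2.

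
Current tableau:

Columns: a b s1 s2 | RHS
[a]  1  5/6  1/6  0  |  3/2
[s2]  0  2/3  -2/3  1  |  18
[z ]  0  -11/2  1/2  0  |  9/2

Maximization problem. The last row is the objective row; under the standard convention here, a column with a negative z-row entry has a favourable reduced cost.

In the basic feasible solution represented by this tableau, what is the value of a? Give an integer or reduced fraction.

3/2

a is basic (row 1); its value is the RHS of that row: 3/2.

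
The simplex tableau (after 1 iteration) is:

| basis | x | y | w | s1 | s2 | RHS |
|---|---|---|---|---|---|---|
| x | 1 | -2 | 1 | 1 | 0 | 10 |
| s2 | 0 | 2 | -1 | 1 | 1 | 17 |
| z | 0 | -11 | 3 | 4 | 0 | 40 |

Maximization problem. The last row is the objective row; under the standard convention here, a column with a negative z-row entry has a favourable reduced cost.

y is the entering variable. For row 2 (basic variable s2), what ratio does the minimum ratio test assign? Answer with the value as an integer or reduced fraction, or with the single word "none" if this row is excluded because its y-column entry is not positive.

Ratio = RHS / (y entry) = 17 / 2 = 17/2.

17/2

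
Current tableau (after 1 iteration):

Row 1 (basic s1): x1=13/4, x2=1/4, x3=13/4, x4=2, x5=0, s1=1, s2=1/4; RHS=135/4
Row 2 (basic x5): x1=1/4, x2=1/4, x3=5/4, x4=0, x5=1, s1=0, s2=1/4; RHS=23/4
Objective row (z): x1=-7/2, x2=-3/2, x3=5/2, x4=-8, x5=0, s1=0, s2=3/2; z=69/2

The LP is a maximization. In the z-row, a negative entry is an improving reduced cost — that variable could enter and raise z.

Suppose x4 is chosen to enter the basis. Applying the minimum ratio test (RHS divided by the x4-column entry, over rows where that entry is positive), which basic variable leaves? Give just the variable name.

Ratios: row 1 (s1): (135/4)/2 = 135/8; row 2 (x5): entry 0 ≤ 0, skip.
Minimum ratio 135/8 is in the s1 row, so s1 leaves.

s1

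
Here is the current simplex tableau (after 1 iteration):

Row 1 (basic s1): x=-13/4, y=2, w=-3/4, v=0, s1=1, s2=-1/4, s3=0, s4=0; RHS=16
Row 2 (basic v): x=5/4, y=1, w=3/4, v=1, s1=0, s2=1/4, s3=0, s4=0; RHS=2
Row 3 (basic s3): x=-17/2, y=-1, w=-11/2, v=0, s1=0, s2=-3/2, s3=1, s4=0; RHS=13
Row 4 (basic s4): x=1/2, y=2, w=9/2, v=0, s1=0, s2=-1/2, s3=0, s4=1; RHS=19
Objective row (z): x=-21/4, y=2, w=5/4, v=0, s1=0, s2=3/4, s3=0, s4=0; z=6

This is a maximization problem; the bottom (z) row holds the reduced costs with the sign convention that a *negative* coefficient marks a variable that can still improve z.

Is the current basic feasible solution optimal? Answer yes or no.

no

Column x has objective-row coefficient -21/4, which is negative; an improving pivot exists, so not yet optimal.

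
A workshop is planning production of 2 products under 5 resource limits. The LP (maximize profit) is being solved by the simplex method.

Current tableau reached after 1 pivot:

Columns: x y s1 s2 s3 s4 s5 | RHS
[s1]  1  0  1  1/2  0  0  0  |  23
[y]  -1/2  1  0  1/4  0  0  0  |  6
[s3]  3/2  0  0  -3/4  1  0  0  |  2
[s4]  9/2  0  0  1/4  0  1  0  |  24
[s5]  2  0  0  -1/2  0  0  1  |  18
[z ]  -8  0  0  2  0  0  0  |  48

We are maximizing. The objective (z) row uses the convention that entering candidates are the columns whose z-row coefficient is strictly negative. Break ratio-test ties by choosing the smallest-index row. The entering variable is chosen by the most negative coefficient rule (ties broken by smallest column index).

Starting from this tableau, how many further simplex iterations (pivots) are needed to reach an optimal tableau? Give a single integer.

pivot: x in, s3 out → z = 176/3
pivot: s2 in, s4 out → z = 1096/15
No improving column remains; optimal.

2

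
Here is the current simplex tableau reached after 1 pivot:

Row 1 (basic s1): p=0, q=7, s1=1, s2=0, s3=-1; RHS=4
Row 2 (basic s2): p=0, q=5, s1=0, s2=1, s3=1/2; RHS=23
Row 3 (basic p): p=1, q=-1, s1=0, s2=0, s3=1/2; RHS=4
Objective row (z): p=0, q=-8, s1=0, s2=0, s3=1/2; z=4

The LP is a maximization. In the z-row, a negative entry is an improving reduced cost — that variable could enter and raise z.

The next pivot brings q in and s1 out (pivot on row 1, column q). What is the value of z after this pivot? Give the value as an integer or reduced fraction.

Minimum ratio for q: 4/7 = 4/7.
z changes by −(z-row coeff of q)·ratio = −(-8)·(4/7) = 32/7.
New z = 4 + (32/7) = 60/7.

60/7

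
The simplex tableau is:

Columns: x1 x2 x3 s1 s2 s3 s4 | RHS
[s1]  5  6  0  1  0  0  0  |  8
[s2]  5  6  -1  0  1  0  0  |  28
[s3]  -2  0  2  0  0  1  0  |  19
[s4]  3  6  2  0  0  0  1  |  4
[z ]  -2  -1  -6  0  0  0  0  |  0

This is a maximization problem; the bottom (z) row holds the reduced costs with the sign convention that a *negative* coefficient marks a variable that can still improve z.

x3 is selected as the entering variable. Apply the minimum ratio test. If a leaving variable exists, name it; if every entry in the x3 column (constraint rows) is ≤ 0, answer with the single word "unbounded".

Ratios: row 1 (s1): entry 0 ≤ 0, skip; row 2 (s2): entry -1 ≤ 0, skip; row 3 (s3): 19/2 = 19/2; row 4 (s4): 4/2 = 2.
Minimum ratio is in the s4 row, so s4 leaves.

s4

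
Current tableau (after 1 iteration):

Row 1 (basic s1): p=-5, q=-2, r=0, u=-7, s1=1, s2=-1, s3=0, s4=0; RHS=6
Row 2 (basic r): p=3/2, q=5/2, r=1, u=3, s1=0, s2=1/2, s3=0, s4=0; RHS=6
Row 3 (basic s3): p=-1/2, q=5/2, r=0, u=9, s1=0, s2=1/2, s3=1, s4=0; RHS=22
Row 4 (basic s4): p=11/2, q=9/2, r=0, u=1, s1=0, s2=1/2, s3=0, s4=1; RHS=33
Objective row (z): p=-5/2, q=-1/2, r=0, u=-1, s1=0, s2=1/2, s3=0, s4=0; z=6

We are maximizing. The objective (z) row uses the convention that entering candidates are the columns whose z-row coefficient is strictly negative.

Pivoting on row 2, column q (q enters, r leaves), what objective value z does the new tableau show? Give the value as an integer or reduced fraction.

36/5

Minimum ratio for q: 6/(5/2) = 12/5.
z changes by −(z-row coeff of q)·ratio = −(-1/2)·(12/5) = 6/5.
New z = 6 + (6/5) = 36/5.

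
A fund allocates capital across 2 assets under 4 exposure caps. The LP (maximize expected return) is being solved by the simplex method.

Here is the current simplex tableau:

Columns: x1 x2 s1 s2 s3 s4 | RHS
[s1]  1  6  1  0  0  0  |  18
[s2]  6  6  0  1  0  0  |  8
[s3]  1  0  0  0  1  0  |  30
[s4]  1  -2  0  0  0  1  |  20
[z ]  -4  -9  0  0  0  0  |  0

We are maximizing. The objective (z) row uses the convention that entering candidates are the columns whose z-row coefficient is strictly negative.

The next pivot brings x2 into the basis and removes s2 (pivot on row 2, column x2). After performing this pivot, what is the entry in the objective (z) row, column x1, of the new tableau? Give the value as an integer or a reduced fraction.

Pivot element is row 2, column x2: 6.
Normalize row 2: new (row 2, x1) = 6/6 = 1.
z-row ← z-row − (-9)·(new row 2): -4 − (-9)·1 = 5.

5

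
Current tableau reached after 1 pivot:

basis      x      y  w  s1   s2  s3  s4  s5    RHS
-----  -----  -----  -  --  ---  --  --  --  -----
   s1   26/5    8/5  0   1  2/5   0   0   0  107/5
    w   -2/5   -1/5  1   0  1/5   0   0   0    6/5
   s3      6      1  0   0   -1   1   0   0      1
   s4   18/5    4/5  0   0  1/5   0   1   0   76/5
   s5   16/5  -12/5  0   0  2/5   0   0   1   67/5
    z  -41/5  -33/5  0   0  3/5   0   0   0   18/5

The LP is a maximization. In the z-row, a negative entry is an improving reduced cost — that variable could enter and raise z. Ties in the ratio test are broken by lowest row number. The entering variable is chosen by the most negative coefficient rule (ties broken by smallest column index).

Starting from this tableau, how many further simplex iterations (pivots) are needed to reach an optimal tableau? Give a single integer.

3

pivot: x in, s3 out → z = 149/30
pivot: y in, x out → z = 51/5
pivot: s2 in, s1 out → z = 348/5
No improving column remains; optimal.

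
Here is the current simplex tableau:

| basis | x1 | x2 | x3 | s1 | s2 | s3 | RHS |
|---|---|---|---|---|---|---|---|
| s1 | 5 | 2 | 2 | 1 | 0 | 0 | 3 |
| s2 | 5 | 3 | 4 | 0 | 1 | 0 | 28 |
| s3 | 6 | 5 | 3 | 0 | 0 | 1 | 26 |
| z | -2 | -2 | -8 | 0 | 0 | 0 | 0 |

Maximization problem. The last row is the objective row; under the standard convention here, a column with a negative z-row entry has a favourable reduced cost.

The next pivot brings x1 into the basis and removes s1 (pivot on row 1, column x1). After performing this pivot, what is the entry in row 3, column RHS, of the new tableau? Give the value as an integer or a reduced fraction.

112/5

Pivot element is row 1, column x1: 5.
Normalize row 1: new (row 1, RHS) = 3/5 = 3/5.
row 3 ← row 3 − 6·(new row 1): 26 − 6·(3/5) = 112/5.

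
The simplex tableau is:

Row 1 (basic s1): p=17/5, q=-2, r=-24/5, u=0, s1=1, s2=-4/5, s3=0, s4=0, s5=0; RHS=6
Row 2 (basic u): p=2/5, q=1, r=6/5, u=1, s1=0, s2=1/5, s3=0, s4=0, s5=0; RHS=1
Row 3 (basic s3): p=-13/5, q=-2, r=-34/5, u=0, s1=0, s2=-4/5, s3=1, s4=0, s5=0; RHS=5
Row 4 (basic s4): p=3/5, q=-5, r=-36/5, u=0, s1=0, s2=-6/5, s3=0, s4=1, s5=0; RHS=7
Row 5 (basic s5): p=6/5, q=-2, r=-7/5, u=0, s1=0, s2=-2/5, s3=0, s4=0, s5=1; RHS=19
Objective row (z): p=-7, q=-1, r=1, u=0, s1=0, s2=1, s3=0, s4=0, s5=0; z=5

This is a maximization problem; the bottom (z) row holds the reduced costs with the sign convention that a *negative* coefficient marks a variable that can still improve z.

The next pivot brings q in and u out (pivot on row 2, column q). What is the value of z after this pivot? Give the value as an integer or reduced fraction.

6

Minimum ratio for q: 1/1 = 1.
z changes by −(z-row coeff of q)·ratio = −(-1)·1 = 1.
New z = 5 + 1 = 6.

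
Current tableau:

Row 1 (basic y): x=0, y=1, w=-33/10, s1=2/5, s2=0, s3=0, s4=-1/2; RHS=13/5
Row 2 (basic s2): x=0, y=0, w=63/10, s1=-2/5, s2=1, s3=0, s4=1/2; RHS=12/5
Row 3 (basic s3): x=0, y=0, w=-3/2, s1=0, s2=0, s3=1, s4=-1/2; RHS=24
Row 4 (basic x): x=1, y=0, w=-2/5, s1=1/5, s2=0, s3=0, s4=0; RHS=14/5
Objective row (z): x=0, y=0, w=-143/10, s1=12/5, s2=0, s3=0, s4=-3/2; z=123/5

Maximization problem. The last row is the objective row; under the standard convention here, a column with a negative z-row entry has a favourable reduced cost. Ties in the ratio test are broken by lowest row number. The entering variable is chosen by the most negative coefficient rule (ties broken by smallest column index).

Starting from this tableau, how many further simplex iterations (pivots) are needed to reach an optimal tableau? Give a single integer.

2

pivot: w in, s2 out → z = 631/21
pivot: s4 in, w out → z = 159/5
No improving column remains; optimal.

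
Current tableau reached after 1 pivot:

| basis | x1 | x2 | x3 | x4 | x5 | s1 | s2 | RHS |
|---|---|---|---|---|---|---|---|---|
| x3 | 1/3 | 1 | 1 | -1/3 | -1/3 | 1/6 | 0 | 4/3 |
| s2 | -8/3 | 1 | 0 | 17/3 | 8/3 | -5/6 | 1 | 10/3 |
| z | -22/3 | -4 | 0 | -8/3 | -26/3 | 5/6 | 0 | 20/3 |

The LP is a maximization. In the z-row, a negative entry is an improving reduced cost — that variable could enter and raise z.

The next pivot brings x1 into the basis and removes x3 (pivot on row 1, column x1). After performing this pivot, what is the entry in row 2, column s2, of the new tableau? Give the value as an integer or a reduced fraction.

1

Pivot element is row 1, column x1: 1/3.
Normalize row 1: new (row 1, s2) = 0/(1/3) = 0.
row 2 ← row 2 − (-8/3)·(new row 1): 1 − (-8/3)·0 = 1.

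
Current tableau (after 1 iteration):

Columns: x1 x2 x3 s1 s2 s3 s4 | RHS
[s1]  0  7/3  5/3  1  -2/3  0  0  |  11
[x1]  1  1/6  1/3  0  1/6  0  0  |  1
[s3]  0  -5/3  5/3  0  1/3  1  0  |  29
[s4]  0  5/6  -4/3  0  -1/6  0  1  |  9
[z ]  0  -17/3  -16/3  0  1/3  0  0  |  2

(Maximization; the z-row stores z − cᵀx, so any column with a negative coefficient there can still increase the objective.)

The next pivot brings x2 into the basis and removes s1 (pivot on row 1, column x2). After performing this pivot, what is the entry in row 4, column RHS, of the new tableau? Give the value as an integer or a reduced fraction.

71/14

Pivot element is row 1, column x2: 7/3.
Normalize row 1: new (row 1, RHS) = 11/(7/3) = 33/7.
row 4 ← row 4 − (5/6)·(new row 1): 9 − (5/6)·(33/7) = 71/14.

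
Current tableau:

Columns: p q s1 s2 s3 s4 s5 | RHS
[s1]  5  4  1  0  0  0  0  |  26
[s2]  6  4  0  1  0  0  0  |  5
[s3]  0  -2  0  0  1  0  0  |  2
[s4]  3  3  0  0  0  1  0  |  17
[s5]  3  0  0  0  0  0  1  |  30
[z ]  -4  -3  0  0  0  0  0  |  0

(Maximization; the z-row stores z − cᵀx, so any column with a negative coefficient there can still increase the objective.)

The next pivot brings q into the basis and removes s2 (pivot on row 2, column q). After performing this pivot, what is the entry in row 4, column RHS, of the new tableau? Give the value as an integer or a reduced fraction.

Pivot element is row 2, column q: 4.
Normalize row 2: new (row 2, RHS) = 5/4 = 5/4.
row 4 ← row 4 − 3·(new row 2): 17 − 3·(5/4) = 53/4.

53/4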